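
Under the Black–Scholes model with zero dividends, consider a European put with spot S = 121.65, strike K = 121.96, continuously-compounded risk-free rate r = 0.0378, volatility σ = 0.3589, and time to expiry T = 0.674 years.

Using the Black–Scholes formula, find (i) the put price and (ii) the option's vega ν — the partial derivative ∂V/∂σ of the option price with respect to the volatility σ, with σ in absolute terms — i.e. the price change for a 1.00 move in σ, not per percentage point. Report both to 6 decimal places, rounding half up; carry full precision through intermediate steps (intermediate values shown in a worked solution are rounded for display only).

σ√T = 0.3589·√0.674 = 0.294648
d₁ = (ln(S/K) + (r+σ²/2)T) / (σ√T) = (ln(121.65/121.96) + (0.0378+0.3589²/2)·0.674) / 0.294648 = (-0.002545 + 0.068886) / 0.294648 = 0.225153
d₂ = d₁ − σ√T = 0.225153 − 0.294648 = -0.069495
e^{−rT} = e^{−0.0378·0.674} = 0.974845
N(−d₁) = 0.410930,  N(−d₂) = 0.527702
Put price V = K·e^{−rT}·N(−d₂) − S·N(−d₁) = 62.739594 − 49.989652 = 12.749942
φ(d₁) = (1/√(2π))·e^{−d₁²/2} = 0.388957
ν = S·φ(d₁)·√T = 38.845803

price = 12.749942
ν = 38.845803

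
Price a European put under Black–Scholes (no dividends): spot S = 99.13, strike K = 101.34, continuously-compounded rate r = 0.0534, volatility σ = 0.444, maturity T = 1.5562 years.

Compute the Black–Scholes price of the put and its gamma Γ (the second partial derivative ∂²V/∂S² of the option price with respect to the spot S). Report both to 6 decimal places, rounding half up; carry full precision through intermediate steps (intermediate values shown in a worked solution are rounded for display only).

σ√T = 0.444·√1.5562 = 0.553880
d₁ = (ln(S/K) + (r+σ²/2)T) / (σ√T) = (ln(99.13/101.34) + (0.0534+0.444²/2)·1.5562) / 0.553880 = (-0.022049 + 0.236493) / 0.553880 = 0.387166
d₂ = d₁ − σ√T = 0.387166 − 0.553880 = -0.166714
e^{−rT} = e^{−0.0534·1.5562} = 0.920258
N(−d₁) = 0.349317,  N(−d₂) = 0.566202
Put price V = K·e^{−rT}·N(−d₂) − S·N(−d₁) = 52.803449 − 34.627759 = 18.175690
φ(d₁) = (1/√(2π))·e^{−d₁²/2} = 0.370135
Γ = φ(d₁) / (S·σ·√T) = 0.006741

price = 18.175690
Γ = 0.006741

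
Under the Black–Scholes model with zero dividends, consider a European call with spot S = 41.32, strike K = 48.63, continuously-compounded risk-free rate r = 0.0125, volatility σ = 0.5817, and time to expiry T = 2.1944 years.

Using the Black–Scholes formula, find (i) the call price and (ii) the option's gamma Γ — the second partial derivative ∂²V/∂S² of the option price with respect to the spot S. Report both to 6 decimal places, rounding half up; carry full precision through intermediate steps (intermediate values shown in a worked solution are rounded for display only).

σ√T = 0.5817·√2.1944 = 0.861702
d₁ = (ln(S/K) + (r+σ²/2)T) / (σ√T) = (ln(41.32/48.63) + (0.0125+0.5817²/2)·2.1944) / 0.861702 = (-0.162894 + 0.398695) / 0.861702 = 0.273646
d₂ = d₁ − σ√T = 0.273646 − 0.861702 = -0.588056
e^{−rT} = e^{−0.0125·2.1944} = 0.972943
N(d₁) = 0.607822,  N(d₂) = 0.278247
Call price V = S·N(d₁) − K·e^{−rT}·N(d₂) = 25.115186 − 13.165052 = 11.950134
φ(d₁) = (1/√(2π))·e^{−d₁²/2} = 0.384282
Γ = φ(d₁) / (S·σ·√T) = 0.010793

price = 11.950134
Γ = 0.010793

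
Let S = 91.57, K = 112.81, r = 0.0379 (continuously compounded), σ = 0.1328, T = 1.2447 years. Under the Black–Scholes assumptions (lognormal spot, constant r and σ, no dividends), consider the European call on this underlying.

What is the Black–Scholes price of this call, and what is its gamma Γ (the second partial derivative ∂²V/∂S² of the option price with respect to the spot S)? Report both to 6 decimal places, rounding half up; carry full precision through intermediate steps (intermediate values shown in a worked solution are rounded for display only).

price = 1.028405
Γ = 0.017559

σ√T = 0.1328·√1.2447 = 0.148160
d₁ = (ln(S/K) + (r+σ²/2)T) / (σ√T) = (ln(91.57/112.81) + (0.0379+0.1328²/2)·1.2447) / 0.148160 = (-0.208601 + 0.058150) / 0.148160 = -1.015468
d₂ = d₁ − σ√T = -1.015468 − 0.148160 = -1.163627
e^{−rT} = e^{−0.0379·1.2447} = 0.953921
N(d₁) = 0.154941,  N(d₂) = 0.122288
Call price V = S·N(d₁) − K·e^{−rT}·N(d₂) = 14.187993 − 13.159588 = 1.028405
φ(d₁) = (1/√(2π))·e^{−d₁²/2} = 0.238228
Γ = φ(d₁) / (S·σ·√T) = 0.017559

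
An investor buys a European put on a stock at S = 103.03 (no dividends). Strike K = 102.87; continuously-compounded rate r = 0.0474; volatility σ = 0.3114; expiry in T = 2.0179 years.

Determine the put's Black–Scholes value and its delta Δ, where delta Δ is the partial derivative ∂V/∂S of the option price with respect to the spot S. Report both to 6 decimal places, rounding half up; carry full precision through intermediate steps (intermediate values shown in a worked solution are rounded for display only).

price = 12.834359
Δ = -0.329637

σ√T = 0.3114·√2.0179 = 0.442352
d₁ = (ln(S/K) + (r+σ²/2)T) / (σ√T) = (ln(103.03/102.87) + (0.0474+0.3114²/2)·2.0179) / 0.442352 = (0.001554 + 0.193486) / 0.442352 = 0.440916
d₂ = d₁ − σ√T = 0.440916 − 0.442352 = -0.001436
e^{−rT} = e^{−0.0474·2.0179} = 0.908783
N(−d₁) = 0.329637,  N(−d₂) = 0.500573
Put price V = K·e^{−rT}·N(−d₂) − S·N(−d₁) = 46.796833 − 33.962475 = 12.834359
Δ = −N(−d₁) = -0.329637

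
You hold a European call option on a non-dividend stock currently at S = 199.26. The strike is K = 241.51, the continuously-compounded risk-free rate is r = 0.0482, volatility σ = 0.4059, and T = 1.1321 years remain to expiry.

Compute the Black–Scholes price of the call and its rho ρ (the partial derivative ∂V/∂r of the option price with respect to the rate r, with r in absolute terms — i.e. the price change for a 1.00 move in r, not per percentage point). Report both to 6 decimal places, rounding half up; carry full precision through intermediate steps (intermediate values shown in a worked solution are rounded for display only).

price = 23.682092
ρ = 76.729604

σ√T = 0.4059·√1.1321 = 0.431878
d₁ = (ln(S/K) + (r+σ²/2)T) / (σ√T) = (ln(199.26/241.51) + (0.0482+0.4059²/2)·1.1321) / 0.431878 = (-0.192300 + 0.147827) / 0.431878 = -0.102977
d₂ = d₁ − σ√T = -0.102977 − 0.431878 = -0.534856
e^{−rT} = e^{−0.0482·1.1321} = 0.946895
N(d₁) = 0.458990,  N(d₂) = 0.296375
Call price V = S·N(d₁) − K·e^{−rT}·N(d₂) = 91.458441 − 67.776349 = 23.682092
ρ = K·T·e^{−rT}·N(d₂) = 76.729604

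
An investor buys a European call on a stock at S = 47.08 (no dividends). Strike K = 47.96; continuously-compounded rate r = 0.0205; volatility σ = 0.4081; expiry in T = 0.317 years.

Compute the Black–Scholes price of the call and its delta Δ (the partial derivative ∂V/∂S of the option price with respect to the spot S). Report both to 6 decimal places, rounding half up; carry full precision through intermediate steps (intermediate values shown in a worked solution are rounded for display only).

price = 4.053408
Δ = 0.524946

σ√T = 0.4081·√0.317 = 0.229772
d₁ = (ln(S/K) + (r+σ²/2)T) / (σ√T) = (ln(47.08/47.96) + (0.0205+0.4081²/2)·0.317) / 0.229772 = (-0.018519 + 0.032896) / 0.229772 = 0.062571
d₂ = d₁ − σ√T = 0.062571 − 0.229772 = -0.167201
e^{−rT} = e^{−0.0205·0.317} = 0.993523
N(d₁) = 0.524946,  N(d₂) = 0.433606
Call price V = S·N(d₁) − K·e^{−rT}·N(d₂) = 24.714446 − 20.661039 = 4.053408
Δ = N(d₁) = 0.524946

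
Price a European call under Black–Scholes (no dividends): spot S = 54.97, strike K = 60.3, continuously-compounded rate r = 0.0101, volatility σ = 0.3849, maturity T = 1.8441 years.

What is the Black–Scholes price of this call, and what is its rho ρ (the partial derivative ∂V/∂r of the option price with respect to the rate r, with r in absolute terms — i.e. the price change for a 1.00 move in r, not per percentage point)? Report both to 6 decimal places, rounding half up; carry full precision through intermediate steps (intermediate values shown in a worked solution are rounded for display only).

price = 9.774126
ρ = 37.498718

σ√T = 0.3849·√1.8441 = 0.522685
d₁ = (ln(S/K) + (r+σ²/2)T) / (σ√T) = (ln(54.97/60.3) + (0.0101+0.3849²/2)·1.8441) / 0.522685 = (-0.092545 + 0.155225) / 0.522685 = 0.119921
d₂ = d₁ − σ√T = 0.119921 − 0.522685 = -0.402764
e^{−rT} = e^{−0.0101·1.8441} = 0.981547
N(d₁) = 0.547727,  N(d₂) = 0.343561
Call price V = S·N(d₁) − K·e^{−rT}·N(d₂) = 30.108554 − 20.334428 = 9.774126
ρ = K·T·e^{−rT}·N(d₂) = 37.498718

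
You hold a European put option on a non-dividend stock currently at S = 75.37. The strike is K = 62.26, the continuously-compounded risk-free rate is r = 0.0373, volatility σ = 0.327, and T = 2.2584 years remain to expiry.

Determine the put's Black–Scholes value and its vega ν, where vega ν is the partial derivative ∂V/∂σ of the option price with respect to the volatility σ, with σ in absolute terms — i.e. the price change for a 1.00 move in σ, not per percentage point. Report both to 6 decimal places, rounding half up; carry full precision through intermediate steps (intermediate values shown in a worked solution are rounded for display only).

price = 5.712491
ν = 32.654854

σ√T = 0.327·√2.2584 = 0.491415
d₁ = (ln(S/K) + (r+σ²/2)T) / (σ√T) = (ln(75.37/62.26) + (0.0373+0.327²/2)·2.2584) / 0.491415 = (0.191090 + 0.204983) / 0.491415 = 0.805985
d₂ = d₁ − σ√T = 0.805985 − 0.491415 = 0.314570
e^{−rT} = e^{−0.0373·2.2584} = 0.919212
N(−d₁) = 0.210126,  N(−d₂) = 0.376544
Put price V = K·e^{−rT}·N(−d₂) − S·N(−d₁) = 21.549678 − 15.837187 = 5.712491
φ(d₁) = (1/√(2π))·e^{−d₁²/2} = 0.288303
ν = S·φ(d₁)·√T = 32.654854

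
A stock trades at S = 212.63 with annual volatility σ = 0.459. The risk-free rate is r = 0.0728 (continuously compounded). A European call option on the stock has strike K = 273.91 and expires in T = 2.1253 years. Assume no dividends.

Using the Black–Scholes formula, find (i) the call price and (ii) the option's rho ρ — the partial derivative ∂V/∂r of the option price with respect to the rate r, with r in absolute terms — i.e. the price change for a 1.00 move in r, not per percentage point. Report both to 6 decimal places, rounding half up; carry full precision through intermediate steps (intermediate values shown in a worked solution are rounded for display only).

price = 48.207413
ρ = 157.073125

σ√T = 0.459·√2.1253 = 0.669149
d₁ = (ln(S/K) + (r+σ²/2)T) / (σ√T) = (ln(212.63/273.91) + (0.0728+0.459²/2)·2.1253) / 0.669149 = (-0.253246 + 0.378602) / 0.669149 = 0.187336
d₂ = d₁ − σ√T = 0.187336 − 0.669149 = -0.481813
e^{−rT} = e^{−0.0728·2.1253} = 0.856653
N(d₁) = 0.574302,  N(d₂) = 0.314970
Call price V = S·N(d₁) − K·e^{−rT}·N(d₂) = 122.113744 − 73.906331 = 48.207413
ρ = K·T·e^{−rT}·N(d₂) = 157.073125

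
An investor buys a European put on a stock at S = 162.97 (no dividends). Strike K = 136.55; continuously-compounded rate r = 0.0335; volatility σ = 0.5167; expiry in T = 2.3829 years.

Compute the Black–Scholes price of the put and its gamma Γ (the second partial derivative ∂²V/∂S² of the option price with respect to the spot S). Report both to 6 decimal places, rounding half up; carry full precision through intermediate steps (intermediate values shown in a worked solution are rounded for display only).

price = 28.514085
Γ = 0.002367

σ√T = 0.5167·√2.3829 = 0.797611
d₁ = (ln(S/K) + (r+σ²/2)T) / (σ√T) = (ln(162.97/136.55) + (0.0335+0.5167²/2)·2.3829) / 0.797611 = (0.176875 + 0.397919) / 0.797611 = 0.720645
d₂ = d₁ − σ√T = 0.720645 − 0.797611 = -0.076967
e^{−rT} = e^{−0.0335·2.3829} = 0.923276
N(−d₁) = 0.235564,  N(−d₂) = 0.530675
Put price V = K·e^{−rT}·N(−d₂) − S·N(−d₁) = 66.903963 − 38.389878 = 28.514085
φ(d₁) = (1/√(2π))·e^{−d₁²/2} = 0.307708
Γ = φ(d₁) / (S·σ·√T) = 0.002367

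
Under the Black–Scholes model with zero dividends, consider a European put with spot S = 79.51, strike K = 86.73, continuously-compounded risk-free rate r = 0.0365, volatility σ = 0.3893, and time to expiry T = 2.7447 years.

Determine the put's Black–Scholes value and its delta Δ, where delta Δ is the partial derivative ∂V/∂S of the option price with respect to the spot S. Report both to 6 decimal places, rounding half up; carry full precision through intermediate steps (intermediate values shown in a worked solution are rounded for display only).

price = 19.456650
Δ = -0.365782

σ√T = 0.3893·√2.7447 = 0.644959
d₁ = (ln(S/K) + (r+σ²/2)T) / (σ√T) = (ln(79.51/86.73) + (0.0365+0.3893²/2)·2.7447) / 0.644959 = (-0.086917 + 0.308167) / 0.644959 = 0.343046
d₂ = d₁ − σ√T = 0.343046 − 0.644959 = -0.301913
e^{−rT} = e^{−0.0365·2.7447} = 0.904673
N(−d₁) = 0.365782,  N(−d₂) = 0.618641
Put price V = K·e^{−rT}·N(−d₂) − S·N(−d₁) = 48.539978 − 29.083329 = 19.456650
Δ = −N(−d₁) = -0.365782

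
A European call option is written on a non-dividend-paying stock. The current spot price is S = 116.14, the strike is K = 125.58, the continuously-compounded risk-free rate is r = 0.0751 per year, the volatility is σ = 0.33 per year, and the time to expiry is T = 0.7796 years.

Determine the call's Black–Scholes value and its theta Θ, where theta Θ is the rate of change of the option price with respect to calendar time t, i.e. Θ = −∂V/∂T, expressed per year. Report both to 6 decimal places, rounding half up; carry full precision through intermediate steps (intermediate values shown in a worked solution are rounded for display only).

σ√T = 0.33·√0.7796 = 0.291373
d₁ = (ln(S/K) + (r+σ²/2)T) / (σ√T) = (ln(116.14/125.58) + (0.0751+0.33²/2)·0.7796) / 0.291373 = (-0.078147 + 0.100997) / 0.291373 = 0.078424
d₂ = d₁ − σ√T = 0.078424 − 0.291373 = -0.212950
e^{−rT} = e^{−0.0751·0.7796} = 0.943133
N(d₁) = 0.531254,  N(d₂) = 0.415683
Call price V = S·N(d₁) − K·e^{−rT}·N(d₂) = 61.699889 − 49.232937 = 12.466953
φ(d₁) = (1/√(2π))·e^{−d₁²/2} = 0.397717
Θ = −S·φ(d₁)·σ/(2√T) − r·K·e^{−rT}·N(d₂) = −8.631860 − 3.697394 = -12.329254

price = 12.466953
Θ = -12.329254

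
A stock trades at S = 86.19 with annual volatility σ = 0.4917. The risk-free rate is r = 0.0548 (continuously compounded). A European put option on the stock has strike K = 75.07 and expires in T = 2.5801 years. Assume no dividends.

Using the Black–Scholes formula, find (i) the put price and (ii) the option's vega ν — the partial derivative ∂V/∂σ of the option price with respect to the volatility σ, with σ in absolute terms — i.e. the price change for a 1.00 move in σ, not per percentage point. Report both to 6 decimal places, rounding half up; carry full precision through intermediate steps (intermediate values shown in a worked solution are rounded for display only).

price = 14.087642
ν = 41.727781

σ√T = 0.4917·√2.5801 = 0.789802
d₁ = (ln(S/K) + (r+σ²/2)T) / (σ√T) = (ln(86.19/75.07) + (0.0548+0.4917²/2)·2.5801) / 0.789802 = (0.138133 + 0.453283) / 0.789802 = 0.748816
d₂ = d₁ − σ√T = 0.748816 − 0.789802 = -0.040987
e^{−rT} = e^{−0.0548·2.5801} = 0.868151
N(−d₁) = 0.226984,  N(−d₂) = 0.516347
Put price V = K·e^{−rT}·N(−d₂) − S·N(−d₁) = 33.651402 − 19.563760 = 14.087642
φ(d₁) = (1/√(2π))·e^{−d₁²/2} = 0.301405
ν = S·φ(d₁)·√T = 41.727781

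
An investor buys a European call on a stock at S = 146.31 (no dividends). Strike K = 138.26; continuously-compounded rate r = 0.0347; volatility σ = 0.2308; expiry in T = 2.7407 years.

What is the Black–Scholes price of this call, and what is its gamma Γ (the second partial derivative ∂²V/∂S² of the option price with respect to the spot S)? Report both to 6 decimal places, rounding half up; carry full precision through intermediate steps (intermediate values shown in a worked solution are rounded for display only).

σ√T = 0.2308·√2.7407 = 0.382091
d₁ = (ln(S/K) + (r+σ²/2)T) / (σ√T) = (ln(146.31/138.26) + (0.0347+0.2308²/2)·2.7407) / 0.382091 = (0.056592 + 0.168099) / 0.382091 = 0.588056
d₂ = d₁ − σ√T = 0.588056 − 0.382091 = 0.205965
e^{−rT} = e^{−0.0347·2.7407} = 0.909280
N(d₁) = 0.721753,  N(d₂) = 0.581591
Call price V = S·N(d₁) − K·e^{−rT}·N(d₂) = 105.599615 − 73.115880 = 32.483735
φ(d₁) = (1/√(2π))·e^{−d₁²/2} = 0.335597
Γ = φ(d₁) / (S·σ·√T) = 0.006003

price = 32.483735
Γ = 0.006003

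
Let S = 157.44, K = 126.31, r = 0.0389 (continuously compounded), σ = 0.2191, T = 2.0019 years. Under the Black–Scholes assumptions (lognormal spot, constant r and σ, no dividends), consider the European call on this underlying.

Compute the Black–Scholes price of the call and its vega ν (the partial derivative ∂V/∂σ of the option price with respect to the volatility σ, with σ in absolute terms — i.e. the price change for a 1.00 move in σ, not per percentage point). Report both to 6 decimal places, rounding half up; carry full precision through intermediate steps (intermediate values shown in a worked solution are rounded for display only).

σ√T = 0.2191·√2.0019 = 0.310001
d₁ = (ln(S/K) + (r+σ²/2)T) / (σ√T) = (ln(157.44/126.31) + (0.0389+0.2191²/2)·2.0019) / 0.310001 = (0.220305 + 0.125924) / 0.310001 = 1.116865
d₂ = d₁ − σ√T = 1.116865 − 0.310001 = 0.806863
e^{−rT} = e^{−0.0389·2.0019} = 0.925081
N(d₁) = 0.867974,  N(d₂) = 0.790127
Call price V = S·N(d₁) − K·e^{−rT}·N(d₂) = 136.653813 − 92.324008 = 44.329805
φ(d₁) = (1/√(2π))·e^{−d₁²/2} = 0.213818
ν = S·φ(d₁)·√T = 47.629907

price = 44.329805
ν = 47.629907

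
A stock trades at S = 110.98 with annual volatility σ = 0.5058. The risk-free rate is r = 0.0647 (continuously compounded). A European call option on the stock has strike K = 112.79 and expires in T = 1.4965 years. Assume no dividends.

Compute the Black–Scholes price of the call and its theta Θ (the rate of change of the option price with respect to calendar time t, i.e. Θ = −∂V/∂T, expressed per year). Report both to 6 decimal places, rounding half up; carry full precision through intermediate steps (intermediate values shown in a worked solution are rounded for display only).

price = 30.431764
Θ = -11.151022

σ√T = 0.5058·√1.4965 = 0.618753
d₁ = (ln(S/K) + (r+σ²/2)T) / (σ√T) = (ln(110.98/112.79) + (0.0647+0.5058²/2)·1.4965) / 0.618753 = (-0.016178 + 0.288251) / 0.618753 = 0.439713
d₂ = d₁ − σ√T = 0.439713 − 0.618753 = -0.179040
e^{−rT} = e^{−0.0647·1.4965} = 0.907716
N(d₁) = 0.669927,  N(d₂) = 0.428953
Call price V = S·N(d₁) − K·e^{−rT}·N(d₂) = 74.348538 − 43.916774 = 30.431764
φ(d₁) = (1/√(2π))·e^{−d₁²/2} = 0.362181
Θ = −S·φ(d₁)·σ/(2√T) − r·K·e^{−rT}·N(d₂) = −8.309606 − 2.841415 = -11.151022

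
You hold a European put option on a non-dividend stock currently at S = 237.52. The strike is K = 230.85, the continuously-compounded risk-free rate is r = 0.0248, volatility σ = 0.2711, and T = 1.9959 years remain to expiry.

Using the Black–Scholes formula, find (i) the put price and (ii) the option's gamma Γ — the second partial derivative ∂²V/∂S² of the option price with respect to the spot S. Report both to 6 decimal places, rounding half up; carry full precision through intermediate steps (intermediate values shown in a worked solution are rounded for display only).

price = 26.516988
Γ = 0.004056

σ√T = 0.2711·√1.9959 = 0.383000
d₁ = (ln(S/K) + (r+σ²/2)T) / (σ√T) = (ln(237.52/230.85) + (0.0248+0.2711²/2)·1.9959) / 0.383000 = (0.028484 + 0.122843) / 0.383000 = 0.395108
d₂ = d₁ − σ√T = 0.395108 − 0.383000 = 0.012108
e^{−rT} = e^{−0.0248·1.9959} = 0.951707
N(−d₁) = 0.346381,  N(−d₂) = 0.495170
Put price V = K·e^{−rT}·N(−d₂) − S·N(−d₁) = 108.789513 − 82.272525 = 26.516988
φ(d₁) = (1/√(2π))·e^{−d₁²/2} = 0.368987
Γ = φ(d₁) / (S·σ·√T) = 0.004056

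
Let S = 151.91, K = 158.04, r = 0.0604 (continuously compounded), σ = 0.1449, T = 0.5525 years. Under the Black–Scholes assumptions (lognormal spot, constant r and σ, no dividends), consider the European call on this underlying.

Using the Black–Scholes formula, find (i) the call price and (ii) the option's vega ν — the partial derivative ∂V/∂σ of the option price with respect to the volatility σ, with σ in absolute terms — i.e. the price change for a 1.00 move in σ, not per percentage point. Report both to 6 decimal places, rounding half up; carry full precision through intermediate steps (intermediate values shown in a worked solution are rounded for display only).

σ√T = 0.1449·√0.5525 = 0.107705
d₁ = (ln(S/K) + (r+σ²/2)T) / (σ√T) = (ln(151.91/158.04) + (0.0604+0.1449²/2)·0.5525) / 0.107705 = (-0.039560 + 0.039171) / 0.107705 = -0.003610
d₂ = d₁ − σ√T = -0.003610 − 0.107705 = -0.111314
e^{−rT} = e^{−0.0604·0.5525} = 0.967180
N(d₁) = 0.498560,  N(d₂) = 0.455684
Call price V = S·N(d₁) − K·e^{−rT}·N(d₂) = 75.736243 − 69.652631 = 6.083612
φ(d₁) = (1/√(2π))·e^{−d₁²/2} = 0.398940
ν = S·φ(d₁)·√T = 45.046364

price = 6.083612
ν = 45.046364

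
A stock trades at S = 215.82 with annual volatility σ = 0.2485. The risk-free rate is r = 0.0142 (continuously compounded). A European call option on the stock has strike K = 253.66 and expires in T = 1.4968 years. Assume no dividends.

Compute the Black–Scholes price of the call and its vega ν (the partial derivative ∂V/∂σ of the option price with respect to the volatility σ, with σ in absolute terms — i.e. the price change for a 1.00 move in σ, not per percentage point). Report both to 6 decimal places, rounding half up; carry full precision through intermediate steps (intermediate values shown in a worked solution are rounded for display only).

σ√T = 0.2485·√1.4968 = 0.304024
d₁ = (ln(S/K) + (r+σ²/2)T) / (σ√T) = (ln(215.82/253.66) + (0.0142+0.2485²/2)·1.4968) / 0.304024 = (-0.161550 + 0.067470) / 0.304024 = -0.309449
d₂ = d₁ − σ√T = -0.309449 − 0.304024 = -0.613474
e^{−rT} = e^{−0.0142·1.4968} = 0.978970
N(d₁) = 0.378490,  N(d₂) = 0.269782
Call price V = S·N(d₁) − K·e^{−rT}·N(d₂) = 81.685684 − 66.993642 = 14.692042
φ(d₁) = (1/√(2π))·e^{−d₁²/2} = 0.380291
ν = S·φ(d₁)·√T = 100.412981

price = 14.692042
ν = 100.412981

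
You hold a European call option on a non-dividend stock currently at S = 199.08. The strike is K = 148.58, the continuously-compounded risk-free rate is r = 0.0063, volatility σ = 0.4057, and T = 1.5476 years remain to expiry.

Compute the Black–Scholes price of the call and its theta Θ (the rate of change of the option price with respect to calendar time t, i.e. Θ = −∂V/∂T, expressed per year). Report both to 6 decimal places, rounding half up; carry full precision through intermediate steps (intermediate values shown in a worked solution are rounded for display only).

price = 66.286902
Θ = -9.602452

σ√T = 0.4057·√1.5476 = 0.504701
d₁ = (ln(S/K) + (r+σ²/2)T) / (σ√T) = (ln(199.08/148.58) + (0.0063+0.4057²/2)·1.5476) / 0.504701 = (0.292583 + 0.137112) / 0.504701 = 0.851384
d₂ = d₁ − σ√T = 0.851384 − 0.504701 = 0.346683
e^{−rT} = e^{−0.0063·1.5476} = 0.990297
N(d₁) = 0.802722,  N(d₂) = 0.635585
Call price V = S·N(d₁) − K·e^{−rT}·N(d₂) = 159.805911 − 93.519009 = 66.286902
φ(d₁) = (1/√(2π))·e^{−d₁²/2} = 0.277658
Θ = −S·φ(d₁)·σ/(2√T) − r·K·e^{−rT}·N(d₂) = −9.013283 − 0.589170 = -9.602452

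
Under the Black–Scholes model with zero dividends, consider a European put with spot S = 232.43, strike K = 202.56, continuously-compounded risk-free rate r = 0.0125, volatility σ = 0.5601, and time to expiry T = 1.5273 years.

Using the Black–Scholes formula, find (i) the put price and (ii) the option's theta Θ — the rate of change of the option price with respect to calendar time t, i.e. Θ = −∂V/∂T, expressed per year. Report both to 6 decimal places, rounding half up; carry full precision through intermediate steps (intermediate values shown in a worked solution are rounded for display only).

price = 42.939730
Θ = -16.476825

σ√T = 0.5601·√1.5273 = 0.692194
d₁ = (ln(S/K) + (r+σ²/2)T) / (σ√T) = (ln(232.43/202.56) + (0.0125+0.5601²/2)·1.5273) / 0.692194 = (0.137553 + 0.258657) / 0.692194 = 0.572398
d₂ = d₁ − σ√T = 0.572398 − 0.692194 = -0.119796
e^{−rT} = e^{−0.0125·1.5273} = 0.981090
N(−d₁) = 0.283526,  N(−d₂) = 0.547678
Put price V = K·e^{−rT}·N(−d₂) − S·N(−d₁) = 108.839721 − 65.899991 = 42.939730
φ(d₁) = (1/√(2π))·e^{−d₁²/2} = 0.338660
Θ = −S·φ(d₁)·σ/(2√T) + r·K·e^{−rT}·N(−d₂) = −17.837322 + 1.360497 = -16.476825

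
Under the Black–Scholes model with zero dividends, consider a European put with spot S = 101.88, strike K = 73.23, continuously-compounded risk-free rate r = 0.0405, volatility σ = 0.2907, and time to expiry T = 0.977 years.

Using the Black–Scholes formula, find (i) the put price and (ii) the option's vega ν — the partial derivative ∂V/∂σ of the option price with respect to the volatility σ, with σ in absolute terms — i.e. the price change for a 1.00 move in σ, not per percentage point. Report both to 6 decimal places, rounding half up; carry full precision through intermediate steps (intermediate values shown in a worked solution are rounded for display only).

price = 1.131092
ν = 14.440507

σ√T = 0.2907·√0.977 = 0.287338
d₁ = (ln(S/K) + (r+σ²/2)T) / (σ√T) = (ln(101.88/73.23) + (0.0405+0.2907²/2)·0.977) / 0.287338 = (0.330190 + 0.080850) / 0.287338 = 1.430514
d₂ = d₁ − σ√T = 1.430514 − 0.287338 = 1.143177
e^{−rT} = e^{−0.0405·0.977} = 0.961204
N(−d₁) = 0.076285,  N(−d₂) = 0.126483
Put price V = K·e^{−rT}·N(−d₂) − S·N(−d₁) = 8.902981 − 7.771889 = 1.131092
φ(d₁) = (1/√(2π))·e^{−d₁²/2} = 0.143399
ν = S·φ(d₁)·√T = 14.440507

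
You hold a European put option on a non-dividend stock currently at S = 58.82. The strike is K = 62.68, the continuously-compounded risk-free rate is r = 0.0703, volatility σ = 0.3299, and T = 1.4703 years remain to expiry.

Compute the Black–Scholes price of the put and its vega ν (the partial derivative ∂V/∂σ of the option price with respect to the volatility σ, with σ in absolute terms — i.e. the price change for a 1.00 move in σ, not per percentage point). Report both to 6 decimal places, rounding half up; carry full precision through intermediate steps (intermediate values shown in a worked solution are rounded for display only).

price = 8.039760
ν = 27.205619

σ√T = 0.3299·√1.4703 = 0.400023
d₁ = (ln(S/K) + (r+σ²/2)T) / (σ√T) = (ln(58.82/62.68) + (0.0703+0.3299²/2)·1.4703) / 0.400023 = (-0.063560 + 0.183371) / 0.400023 = 0.299510
d₂ = d₁ − σ√T = 0.299510 − 0.400023 = -0.100513
e^{−rT} = e^{−0.0703·1.4703} = 0.901800
N(−d₁) = 0.382276,  N(−d₂) = 0.540032
Put price V = K·e^{−rT}·N(−d₂) − S·N(−d₁) = 30.525206 − 22.485446 = 8.039760
φ(d₁) = (1/√(2π))·e^{−d₁²/2} = 0.381444
ν = S·φ(d₁)·√T = 27.205619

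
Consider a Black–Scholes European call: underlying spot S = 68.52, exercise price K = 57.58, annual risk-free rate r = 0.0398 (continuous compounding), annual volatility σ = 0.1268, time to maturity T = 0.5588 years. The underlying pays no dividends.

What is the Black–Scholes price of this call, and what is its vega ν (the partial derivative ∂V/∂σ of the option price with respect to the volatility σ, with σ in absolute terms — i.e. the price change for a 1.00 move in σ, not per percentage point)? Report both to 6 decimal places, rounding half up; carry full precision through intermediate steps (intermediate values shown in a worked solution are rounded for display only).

σ√T = 0.1268·√0.5588 = 0.094787
d₁ = (ln(S/K) + (r+σ²/2)T) / (σ√T) = (ln(68.52/57.58) + (0.0398+0.1268²/2)·0.5588) / 0.094787 = (0.173950 + 0.026733) / 0.094787 = 2.117205
d₂ = d₁ − σ√T = 2.117205 − 0.094787 = 2.022418
e^{−rT} = e^{−0.0398·0.5588} = 0.978005
N(d₁) = 0.982879,  N(d₂) = 0.978433
Call price V = S·N(d₁) − K·e^{−rT}·N(d₂) = 67.346853 − 55.099052 = 12.247802
φ(d₁) = (1/√(2π))·e^{−d₁²/2} = 0.042417
ν = S·φ(d₁)·√T = 2.172605

price = 12.247802
ν = 2.172605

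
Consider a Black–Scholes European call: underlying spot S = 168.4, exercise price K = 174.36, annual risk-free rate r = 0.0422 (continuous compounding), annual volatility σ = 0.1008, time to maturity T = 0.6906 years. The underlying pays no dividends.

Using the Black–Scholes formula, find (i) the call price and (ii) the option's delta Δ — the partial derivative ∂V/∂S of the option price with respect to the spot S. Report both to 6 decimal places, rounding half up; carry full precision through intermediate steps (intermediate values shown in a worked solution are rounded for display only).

σ√T = 0.1008·√0.6906 = 0.083767
d₁ = (ln(S/K) + (r+σ²/2)T) / (σ√T) = (ln(168.4/174.36) + (0.0422+0.1008²/2)·0.6906) / 0.083767 = (-0.034780 + 0.032652) / 0.083767 = -0.025407
d₂ = d₁ − σ√T = -0.025407 − 0.083767 = -0.109174
e^{−rT} = e^{−0.0422·0.6906} = 0.971277
N(d₁) = 0.489865,  N(d₂) = 0.456532
Call price V = S·N(d₁) − K·e^{−rT}·N(d₂) = 82.493322 − 77.314621 = 5.178702
Δ = N(d₁) = 0.489865

price = 5.178702
Δ = 0.489865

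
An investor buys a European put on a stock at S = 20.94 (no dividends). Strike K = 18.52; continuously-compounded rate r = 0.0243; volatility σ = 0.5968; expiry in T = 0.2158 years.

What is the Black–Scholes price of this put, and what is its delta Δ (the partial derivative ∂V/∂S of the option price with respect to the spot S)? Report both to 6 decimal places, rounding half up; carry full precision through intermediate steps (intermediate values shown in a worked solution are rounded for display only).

price = 1.137042
Δ = -0.274083

σ√T = 0.5968·√0.2158 = 0.277239
d₁ = (ln(S/K) + (r+σ²/2)T) / (σ√T) = (ln(20.94/18.52) + (0.0243+0.5968²/2)·0.2158) / 0.277239 = (0.122810 + 0.043675) / 0.277239 = 0.600509
d₂ = d₁ − σ√T = 0.600509 − 0.277239 = 0.323270
e^{−rT} = e^{−0.0243·0.2158} = 0.994770
N(−d₁) = 0.274083,  N(−d₂) = 0.373245
Put price V = K·e^{−rT}·N(−d₂) − S·N(−d₁) = 6.876349 − 5.739307 = 1.137042
Δ = −N(−d₁) = -0.274083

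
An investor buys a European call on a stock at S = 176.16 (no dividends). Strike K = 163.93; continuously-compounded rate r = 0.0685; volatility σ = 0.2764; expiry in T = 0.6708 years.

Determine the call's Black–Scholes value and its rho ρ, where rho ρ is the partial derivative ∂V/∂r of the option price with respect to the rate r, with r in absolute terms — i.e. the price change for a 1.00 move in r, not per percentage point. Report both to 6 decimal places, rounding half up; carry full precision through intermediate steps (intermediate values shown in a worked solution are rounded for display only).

σ√T = 0.2764·√0.6708 = 0.226378
d₁ = (ln(S/K) + (r+σ²/2)T) / (σ√T) = (ln(176.16/163.93) + (0.0685+0.2764²/2)·0.6708) / 0.226378 = (0.071953 + 0.071573) / 0.226378 = 0.634012
d₂ = d₁ − σ√T = 0.634012 − 0.226378 = 0.407634
e^{−rT} = e^{−0.0685·0.6708} = 0.955090
N(d₁) = 0.736964,  N(d₂) = 0.658229
Call price V = S·N(d₁) − K·e^{−rT}·N(d₂) = 129.823497 − 103.057489 = 26.766008
ρ = K·T·e^{−rT}·N(d₂) = 69.130963

price = 26.766008
ρ = 69.130963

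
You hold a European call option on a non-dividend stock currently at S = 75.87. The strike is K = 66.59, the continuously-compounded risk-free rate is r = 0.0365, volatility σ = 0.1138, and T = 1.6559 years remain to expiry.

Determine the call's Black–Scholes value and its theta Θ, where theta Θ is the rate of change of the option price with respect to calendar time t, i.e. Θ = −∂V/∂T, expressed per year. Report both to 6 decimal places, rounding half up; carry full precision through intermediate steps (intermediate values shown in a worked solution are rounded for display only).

σ√T = 0.1138·√1.6559 = 0.146440
d₁ = (ln(S/K) + (r+σ²/2)T) / (σ√T) = (ln(75.87/66.59) + (0.0365+0.1138²/2)·1.6559) / 0.146440 = (0.130467 + 0.071163) / 0.146440 = 1.376876
d₂ = d₁ − σ√T = 1.376876 − 0.146440 = 1.230437
e^{−rT} = e^{−0.0365·1.6559} = 0.941350
N(d₁) = 0.915725,  N(d₂) = 0.890733
Call price V = S·N(d₁) − K·e^{−rT}·N(d₂) = 69.476039 − 55.835156 = 13.640883
φ(d₁) = (1/√(2π))·e^{−d₁²/2} = 0.154613
Θ = −S·φ(d₁)·σ/(2√T) − r·K·e^{−rT}·N(d₂) = −0.518693 − 2.037983 = -2.556676

price = 13.640883
Θ = -2.556676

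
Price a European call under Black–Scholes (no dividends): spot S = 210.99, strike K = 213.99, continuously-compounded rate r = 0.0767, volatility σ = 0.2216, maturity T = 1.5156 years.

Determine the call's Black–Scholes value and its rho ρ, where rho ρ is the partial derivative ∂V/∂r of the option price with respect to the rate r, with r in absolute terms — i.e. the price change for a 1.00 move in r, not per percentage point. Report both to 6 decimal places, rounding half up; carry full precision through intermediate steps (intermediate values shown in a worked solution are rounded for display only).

σ√T = 0.2216·√1.5156 = 0.272811
d₁ = (ln(S/K) + (r+σ²/2)T) / (σ√T) = (ln(210.99/213.99) + (0.0767+0.2216²/2)·1.5156) / 0.272811 = (-0.014119 + 0.153459) / 0.272811 = 0.510760
d₂ = d₁ − σ√T = 0.510760 − 0.272811 = 0.237949
e^{−rT} = e^{−0.0767·1.5156} = 0.890256
N(d₁) = 0.695240,  N(d₂) = 0.594040
Call price V = S·N(d₁) − K·e^{−rT}·N(d₂) = 146.688759 − 113.167988 = 33.520771
ρ = K·T·e^{−rT}·N(d₂) = 171.517403

price = 33.520771
ρ = 171.517403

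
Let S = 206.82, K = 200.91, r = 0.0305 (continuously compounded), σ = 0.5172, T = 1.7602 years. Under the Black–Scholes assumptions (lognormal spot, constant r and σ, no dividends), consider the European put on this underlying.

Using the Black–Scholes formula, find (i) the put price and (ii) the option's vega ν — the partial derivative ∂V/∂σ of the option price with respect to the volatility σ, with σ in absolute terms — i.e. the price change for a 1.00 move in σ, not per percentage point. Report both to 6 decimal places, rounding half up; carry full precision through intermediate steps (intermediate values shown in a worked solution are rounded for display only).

σ√T = 0.5172·√1.7602 = 0.686182
d₁ = (ln(S/K) + (r+σ²/2)T) / (σ√T) = (ln(206.82/200.91) + (0.0305+0.5172²/2)·1.7602) / 0.686182 = (0.028992 + 0.289109) / 0.686182 = 0.463581
d₂ = d₁ − σ√T = 0.463581 − 0.686182 = -0.222601
e^{−rT} = e^{−0.0305·1.7602} = 0.947730
N(−d₁) = 0.321474,  N(−d₂) = 0.588077
Put price V = K·e^{−rT}·N(−d₂) − S·N(−d₁) = 111.974796 − 66.487260 = 45.487537
φ(d₁) = (1/√(2π))·e^{−d₁²/2} = 0.358297
ν = S·φ(d₁)·√T = 98.314392

price = 45.487537
ν = 98.314392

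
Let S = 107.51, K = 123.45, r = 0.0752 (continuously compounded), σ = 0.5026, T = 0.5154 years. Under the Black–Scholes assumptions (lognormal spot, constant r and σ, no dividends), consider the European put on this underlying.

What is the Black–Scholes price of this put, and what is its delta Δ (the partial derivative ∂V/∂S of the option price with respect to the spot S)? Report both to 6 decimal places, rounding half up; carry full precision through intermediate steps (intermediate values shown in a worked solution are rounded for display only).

price = 22.425478
Δ = -0.537974

σ√T = 0.5026·√0.5154 = 0.360823
d₁ = (ln(S/K) + (r+σ²/2)T) / (σ√T) = (ln(107.51/123.45) + (0.0752+0.5026²/2)·0.5154) / 0.360823 = (-0.138252 + 0.103855) / 0.360823 = -0.095331
d₂ = d₁ − σ√T = -0.095331 − 0.360823 = -0.456154
e^{−rT} = e^{−0.0752·0.5154} = 0.961983
N(−d₁) = 0.537974,  N(−d₂) = 0.675860
Put price V = K·e^{−rT}·N(−d₂) − S·N(−d₁) = 80.263050 − 57.837572 = 22.425478
Δ = −N(−d₁) = -0.537974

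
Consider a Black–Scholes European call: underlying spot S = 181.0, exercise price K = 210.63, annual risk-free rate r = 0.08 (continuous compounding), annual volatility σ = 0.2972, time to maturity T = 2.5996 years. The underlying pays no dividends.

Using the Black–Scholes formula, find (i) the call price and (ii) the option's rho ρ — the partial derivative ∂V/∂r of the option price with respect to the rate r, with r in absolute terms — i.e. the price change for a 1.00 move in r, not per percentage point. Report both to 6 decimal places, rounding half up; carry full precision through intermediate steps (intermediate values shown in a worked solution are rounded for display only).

σ√T = 0.2972·√2.5996 = 0.479184
d₁ = (ln(S/K) + (r+σ²/2)T) / (σ√T) = (ln(181.0/210.63) + (0.08+0.2972²/2)·2.5996) / 0.479184 = (-0.151606 + 0.322777) / 0.479184 = 0.357213
d₂ = d₁ − σ√T = 0.357213 − 0.479184 = -0.121971
e^{−rT} = e^{−0.08·2.5996} = 0.812233
N(d₁) = 0.639534,  N(d₂) = 0.451461
Call price V = S·N(d₁) − K·e^{−rT}·N(d₂) = 115.755602 − 77.236235 = 38.519367
ρ = K·T·e^{−rT}·N(d₂) = 200.783315

price = 38.519367
ρ = 200.783315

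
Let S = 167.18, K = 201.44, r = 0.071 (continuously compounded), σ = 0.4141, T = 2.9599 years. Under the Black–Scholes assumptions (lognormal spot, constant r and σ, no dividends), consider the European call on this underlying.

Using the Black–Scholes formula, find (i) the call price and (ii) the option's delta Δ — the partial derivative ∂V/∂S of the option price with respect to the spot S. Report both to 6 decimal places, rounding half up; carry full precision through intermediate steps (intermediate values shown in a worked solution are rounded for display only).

σ√T = 0.4141·√2.9599 = 0.712433
d₁ = (ln(S/K) + (r+σ²/2)T) / (σ√T) = (ln(167.18/201.44) + (0.071+0.4141²/2)·2.9599) / 0.712433 = (-0.186420 + 0.463933) / 0.712433 = 0.389528
d₂ = d₁ − σ√T = 0.389528 − 0.712433 = -0.322904
e^{−rT} = e^{−0.071·2.9599} = 0.810460
N(d₁) = 0.651557,  N(d₂) = 0.373384
Call price V = S·N(d₁) − K·e^{−rT}·N(d₂) = 108.927337 − 60.958312 = 47.969025
Δ = N(d₁) = 0.651557

price = 47.969025
Δ = 0.651557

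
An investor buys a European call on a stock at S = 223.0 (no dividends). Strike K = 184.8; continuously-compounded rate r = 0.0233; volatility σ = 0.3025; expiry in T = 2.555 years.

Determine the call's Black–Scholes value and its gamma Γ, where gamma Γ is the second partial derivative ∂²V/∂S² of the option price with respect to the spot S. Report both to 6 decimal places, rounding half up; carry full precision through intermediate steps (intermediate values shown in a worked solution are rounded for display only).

price = 67.109034
Γ = 0.002785

σ√T = 0.3025·√2.555 = 0.483527
d₁ = (ln(S/K) + (r+σ²/2)T) / (σ√T) = (ln(223.0/184.8) + (0.0233+0.3025²/2)·2.555) / 0.483527 = (0.187898 + 0.176431) / 0.483527 = 0.753481
d₂ = d₁ − σ√T = 0.753481 − 0.483527 = 0.269954
e^{−rT} = e^{−0.0233·2.555} = 0.942206
N(d₁) = 0.774419,  N(d₂) = 0.606402
Call price V = S·N(d₁) − K·e^{−rT}·N(d₂) = 172.695537 − 105.586502 = 67.109034
φ(d₁) = (1/√(2π))·e^{−d₁²/2} = 0.300351
Γ = φ(d₁) / (S·σ·√T) = 0.002785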